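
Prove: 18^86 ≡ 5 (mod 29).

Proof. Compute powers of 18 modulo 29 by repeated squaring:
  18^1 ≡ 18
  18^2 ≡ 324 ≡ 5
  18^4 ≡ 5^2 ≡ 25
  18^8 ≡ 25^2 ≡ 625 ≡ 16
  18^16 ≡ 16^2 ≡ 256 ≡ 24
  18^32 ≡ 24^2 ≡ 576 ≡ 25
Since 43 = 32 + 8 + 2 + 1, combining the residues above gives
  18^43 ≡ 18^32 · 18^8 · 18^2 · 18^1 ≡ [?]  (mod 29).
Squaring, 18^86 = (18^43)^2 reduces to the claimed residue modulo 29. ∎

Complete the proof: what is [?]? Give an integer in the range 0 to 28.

18^32 · 18^8 · 18^2 · 18^1 ≡ 25 · 16 · 5 · 18 = 36000.
36000 mod 29 = 11, so 18^43 ≡ 11 (mod 29).

11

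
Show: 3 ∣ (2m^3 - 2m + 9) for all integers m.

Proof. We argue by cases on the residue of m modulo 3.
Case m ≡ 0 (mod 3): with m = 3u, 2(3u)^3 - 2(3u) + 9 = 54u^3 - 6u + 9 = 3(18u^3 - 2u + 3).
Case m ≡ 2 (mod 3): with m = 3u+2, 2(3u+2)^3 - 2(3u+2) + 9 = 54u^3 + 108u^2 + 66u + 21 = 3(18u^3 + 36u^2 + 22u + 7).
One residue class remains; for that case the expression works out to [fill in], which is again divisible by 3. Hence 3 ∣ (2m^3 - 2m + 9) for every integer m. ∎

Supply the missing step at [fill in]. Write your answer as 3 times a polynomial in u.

Only m ≡ 1 (mod 3) is unaccounted for. Put m = 3u+1:
2(3u+1)^3 - 2(3u+1) + 9 expands to 54u^3 + 54u^2 + 12u + 9,
and factoring out 3 leaves 3(18u^3 + 18u^2 + 4u + 3).

3(18u^3 + 18u^2 + 4u + 3)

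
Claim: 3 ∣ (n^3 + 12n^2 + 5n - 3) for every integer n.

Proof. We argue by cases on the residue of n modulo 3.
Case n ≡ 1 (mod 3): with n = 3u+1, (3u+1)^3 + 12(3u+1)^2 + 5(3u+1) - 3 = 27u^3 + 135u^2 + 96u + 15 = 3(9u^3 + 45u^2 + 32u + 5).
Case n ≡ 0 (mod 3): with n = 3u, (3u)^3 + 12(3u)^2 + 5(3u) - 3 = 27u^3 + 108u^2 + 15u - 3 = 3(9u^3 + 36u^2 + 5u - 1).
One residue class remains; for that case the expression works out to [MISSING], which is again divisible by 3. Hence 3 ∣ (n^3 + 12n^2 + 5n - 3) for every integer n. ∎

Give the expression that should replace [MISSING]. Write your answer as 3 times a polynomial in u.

Only n ≡ 2 (mod 3) is unaccounted for. Put n = 3u+2:
(3u+2)^3 + 12(3u+2)^2 + 5(3u+2) - 3 expands to 27u^3 + 162u^2 + 195u + 63,
and factoring out 3 leaves 3(9u^3 + 54u^2 + 65u + 21).

3(9u^3 + 54u^2 + 65u + 21)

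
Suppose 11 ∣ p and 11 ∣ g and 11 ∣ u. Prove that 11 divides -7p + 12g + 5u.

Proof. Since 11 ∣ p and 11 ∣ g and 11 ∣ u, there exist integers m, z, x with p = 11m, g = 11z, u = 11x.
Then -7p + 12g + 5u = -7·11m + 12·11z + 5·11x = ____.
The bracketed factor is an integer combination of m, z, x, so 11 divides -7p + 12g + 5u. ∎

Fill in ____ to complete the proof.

Each term has a factor of 11: -7·11m + 12·11z + 5·11x = 11·(-7m + 5x + 12z).
Since -7m + 5x + 12z is an integer, 11 ∣ (-7p + 12g + 5u).

11(-7m + 5x + 12z)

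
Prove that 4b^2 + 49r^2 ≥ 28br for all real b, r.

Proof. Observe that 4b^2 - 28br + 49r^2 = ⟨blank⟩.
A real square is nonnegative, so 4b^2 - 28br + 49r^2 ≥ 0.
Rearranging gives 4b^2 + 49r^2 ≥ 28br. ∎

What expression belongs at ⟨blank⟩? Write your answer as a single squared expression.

(2b - 7r)^2

4b^2 - 28br + 49r^2 is a perfect-square trinomial: the outer terms are (2b)^2 and (7r)^2, and the cross term is -2·2b·7r.
So 4b^2 - 28br + 49r^2 = (2b - 7r)^2 ≥ 0.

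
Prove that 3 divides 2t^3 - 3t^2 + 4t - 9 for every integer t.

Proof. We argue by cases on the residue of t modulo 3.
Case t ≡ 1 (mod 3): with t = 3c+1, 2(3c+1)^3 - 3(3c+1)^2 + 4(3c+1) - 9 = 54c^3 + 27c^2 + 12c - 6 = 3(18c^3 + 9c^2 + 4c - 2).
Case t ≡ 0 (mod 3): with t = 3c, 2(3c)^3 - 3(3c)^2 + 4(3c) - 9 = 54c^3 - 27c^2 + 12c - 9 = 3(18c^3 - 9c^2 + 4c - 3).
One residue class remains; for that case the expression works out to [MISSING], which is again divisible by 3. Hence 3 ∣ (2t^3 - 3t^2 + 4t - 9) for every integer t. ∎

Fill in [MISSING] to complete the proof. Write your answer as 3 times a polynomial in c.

3(18c^3 + 27c^2 + 16c + 1)

Only t ≡ 2 (mod 3) is unaccounted for. Put t = 3c+2:
2(3c+2)^3 - 3(3c+2)^2 + 4(3c+2) - 9 expands to 54c^3 + 81c^2 + 48c + 3,
and factoring out 3 leaves 3(18c^3 + 27c^2 + 16c + 1).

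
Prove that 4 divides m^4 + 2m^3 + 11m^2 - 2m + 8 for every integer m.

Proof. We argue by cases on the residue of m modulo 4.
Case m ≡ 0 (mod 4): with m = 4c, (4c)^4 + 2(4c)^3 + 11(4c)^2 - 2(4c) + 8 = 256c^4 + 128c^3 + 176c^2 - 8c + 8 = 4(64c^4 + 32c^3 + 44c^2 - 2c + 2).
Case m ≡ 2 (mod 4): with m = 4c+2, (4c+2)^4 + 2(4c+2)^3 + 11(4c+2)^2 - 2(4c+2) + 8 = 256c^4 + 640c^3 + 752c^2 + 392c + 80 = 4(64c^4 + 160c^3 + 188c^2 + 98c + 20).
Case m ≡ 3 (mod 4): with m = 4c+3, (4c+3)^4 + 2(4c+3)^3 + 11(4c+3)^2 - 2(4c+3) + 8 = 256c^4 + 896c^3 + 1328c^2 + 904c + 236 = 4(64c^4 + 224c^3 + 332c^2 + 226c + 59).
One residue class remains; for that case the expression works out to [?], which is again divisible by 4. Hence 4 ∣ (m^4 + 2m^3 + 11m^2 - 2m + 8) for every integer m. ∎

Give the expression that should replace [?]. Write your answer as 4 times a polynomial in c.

Only m ≡ 1 (mod 4) is unaccounted for. Put m = 4c+1:
(4c+1)^4 + 2(4c+1)^3 + 11(4c+1)^2 - 2(4c+1) + 8 expands to 256c^4 + 384c^3 + 368c^2 + 120c + 20,
and factoring out 4 leaves 4(64c^4 + 96c^3 + 92c^2 + 30c + 5).

4(64c^4 + 96c^3 + 92c^2 + 30c + 5)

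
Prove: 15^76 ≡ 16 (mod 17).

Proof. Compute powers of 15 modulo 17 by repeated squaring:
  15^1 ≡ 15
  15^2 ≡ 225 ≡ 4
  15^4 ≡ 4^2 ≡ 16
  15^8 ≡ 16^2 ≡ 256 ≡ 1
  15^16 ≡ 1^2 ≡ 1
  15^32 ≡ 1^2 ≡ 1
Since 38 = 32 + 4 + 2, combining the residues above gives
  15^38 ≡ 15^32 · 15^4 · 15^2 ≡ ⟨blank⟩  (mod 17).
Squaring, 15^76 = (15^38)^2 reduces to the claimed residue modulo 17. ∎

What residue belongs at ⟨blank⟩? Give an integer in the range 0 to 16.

13

Multiply the listed residues: 1 · 16 · 4 = 16 → 64.
Reducing modulo 17: 64 = 3·17 + 13, so 15^38 ≡ 13.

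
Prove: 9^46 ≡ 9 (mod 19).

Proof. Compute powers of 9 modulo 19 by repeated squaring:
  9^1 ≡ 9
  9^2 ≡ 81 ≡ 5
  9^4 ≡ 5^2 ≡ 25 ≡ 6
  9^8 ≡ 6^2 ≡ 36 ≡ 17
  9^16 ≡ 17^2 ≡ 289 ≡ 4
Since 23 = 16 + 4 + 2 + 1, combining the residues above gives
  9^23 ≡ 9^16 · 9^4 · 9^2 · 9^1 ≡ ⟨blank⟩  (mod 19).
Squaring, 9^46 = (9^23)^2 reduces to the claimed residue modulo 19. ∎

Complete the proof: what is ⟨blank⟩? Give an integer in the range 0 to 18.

Multiply the listed residues: 4 · 6 · 5 · 9 = 24 → 120 → 1080.
Reducing modulo 19: 1080 = 56·19 + 16, so 9^23 ≡ 16.

16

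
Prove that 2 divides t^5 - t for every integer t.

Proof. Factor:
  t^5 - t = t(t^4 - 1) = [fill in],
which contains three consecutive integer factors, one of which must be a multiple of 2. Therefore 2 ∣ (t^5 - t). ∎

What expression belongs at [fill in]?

(t - 1)t(t + 1)(t^2 + 1)

t^4 - 1 = (t^2 - 1)(t^2 + 1), and t^2 - 1 = (t-1)(t+1).
So t(t^4 - 1) = (t - 1)t(t + 1)(t^2 + 1).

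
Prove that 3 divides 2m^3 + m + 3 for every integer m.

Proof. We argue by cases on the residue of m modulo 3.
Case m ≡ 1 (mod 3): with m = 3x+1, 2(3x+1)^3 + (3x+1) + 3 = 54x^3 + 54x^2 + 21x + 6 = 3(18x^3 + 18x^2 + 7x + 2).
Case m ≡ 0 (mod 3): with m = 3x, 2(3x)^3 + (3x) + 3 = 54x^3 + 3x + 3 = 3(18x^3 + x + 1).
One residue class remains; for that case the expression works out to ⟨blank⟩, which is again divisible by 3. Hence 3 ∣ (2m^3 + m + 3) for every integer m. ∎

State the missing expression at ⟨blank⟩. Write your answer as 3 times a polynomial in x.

Only m ≡ 2 (mod 3) is unaccounted for. Put m = 3x+2:
2(3x+2)^3 + (3x+2) + 3 expands to 54x^3 + 108x^2 + 75x + 21,
and factoring out 3 leaves 3(18x^3 + 36x^2 + 25x + 7).

3(18x^3 + 36x^2 + 25x + 7)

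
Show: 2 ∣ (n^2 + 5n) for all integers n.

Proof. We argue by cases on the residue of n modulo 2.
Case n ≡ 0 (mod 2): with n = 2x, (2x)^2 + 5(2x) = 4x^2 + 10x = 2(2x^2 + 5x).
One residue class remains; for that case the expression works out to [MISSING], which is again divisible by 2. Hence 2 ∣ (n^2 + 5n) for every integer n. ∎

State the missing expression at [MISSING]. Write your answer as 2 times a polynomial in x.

The residues treated are {0}, so the missing case is n ≡ 1 (mod 2); write n = 2x+1.
Then (2x+1)^2 + 5(2x+1) = 4x^2 + 14x + 6 = 2(2x^2 + 7x + 3).

2(2x^2 + 7x + 3)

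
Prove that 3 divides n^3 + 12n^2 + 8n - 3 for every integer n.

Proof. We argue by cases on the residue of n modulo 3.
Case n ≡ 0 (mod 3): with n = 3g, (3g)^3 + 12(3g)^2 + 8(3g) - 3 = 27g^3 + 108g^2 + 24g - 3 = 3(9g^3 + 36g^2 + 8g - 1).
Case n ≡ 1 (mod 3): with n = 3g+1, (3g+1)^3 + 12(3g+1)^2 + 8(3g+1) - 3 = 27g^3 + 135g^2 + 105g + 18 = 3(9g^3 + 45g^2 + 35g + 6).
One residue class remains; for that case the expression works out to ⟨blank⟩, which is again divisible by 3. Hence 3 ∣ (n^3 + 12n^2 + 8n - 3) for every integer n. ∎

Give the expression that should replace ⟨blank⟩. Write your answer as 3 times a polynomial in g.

The residues treated are {0, 1}, so the missing case is n ≡ 2 (mod 3); write n = 3g+2.
Then (3g+2)^3 + 12(3g+2)^2 + 8(3g+2) - 3 = 27g^3 + 162g^2 + 204g + 69 = 3(9g^3 + 54g^2 + 68g + 23).

3(9g^3 + 54g^2 + 68g + 23)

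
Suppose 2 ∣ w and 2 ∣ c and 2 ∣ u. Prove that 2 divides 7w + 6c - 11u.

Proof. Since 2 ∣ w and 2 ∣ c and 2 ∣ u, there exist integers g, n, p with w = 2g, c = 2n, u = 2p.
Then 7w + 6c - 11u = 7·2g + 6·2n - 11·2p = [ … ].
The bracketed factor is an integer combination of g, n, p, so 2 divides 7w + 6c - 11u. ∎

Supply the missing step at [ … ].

2(7g + 6n - 11p)

Pull the common 2 out of every term: 7·2g + 6·2n - 11·2p = 2(7g + 6n - 11p).
7g + 6n - 11p is an integer, which exhibits the divisibility.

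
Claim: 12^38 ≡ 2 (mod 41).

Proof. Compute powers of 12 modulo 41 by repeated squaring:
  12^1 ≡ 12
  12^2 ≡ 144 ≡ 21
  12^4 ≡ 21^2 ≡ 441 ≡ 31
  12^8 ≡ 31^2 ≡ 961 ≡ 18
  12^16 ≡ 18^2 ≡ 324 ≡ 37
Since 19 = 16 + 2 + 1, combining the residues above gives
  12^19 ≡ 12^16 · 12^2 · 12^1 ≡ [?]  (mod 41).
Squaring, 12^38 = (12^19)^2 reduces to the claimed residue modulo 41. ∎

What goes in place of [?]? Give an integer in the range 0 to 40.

12^16 · 12^2 · 12^1 ≡ 37 · 21 · 12 = 9324.
9324 mod 41 = 17, so 12^19 ≡ 17 (mod 41).

17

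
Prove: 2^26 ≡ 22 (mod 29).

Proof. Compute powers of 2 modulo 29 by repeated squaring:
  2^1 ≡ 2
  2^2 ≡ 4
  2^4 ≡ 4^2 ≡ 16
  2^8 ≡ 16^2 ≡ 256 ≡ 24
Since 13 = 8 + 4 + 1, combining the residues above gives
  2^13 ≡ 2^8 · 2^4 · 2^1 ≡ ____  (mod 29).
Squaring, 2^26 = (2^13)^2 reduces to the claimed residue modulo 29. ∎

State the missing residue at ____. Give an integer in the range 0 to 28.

Multiply the listed residues: 24 · 16 · 2 = 384 → 768.
Reducing modulo 29: 768 = 26·29 + 14, so 2^13 ≡ 14.

14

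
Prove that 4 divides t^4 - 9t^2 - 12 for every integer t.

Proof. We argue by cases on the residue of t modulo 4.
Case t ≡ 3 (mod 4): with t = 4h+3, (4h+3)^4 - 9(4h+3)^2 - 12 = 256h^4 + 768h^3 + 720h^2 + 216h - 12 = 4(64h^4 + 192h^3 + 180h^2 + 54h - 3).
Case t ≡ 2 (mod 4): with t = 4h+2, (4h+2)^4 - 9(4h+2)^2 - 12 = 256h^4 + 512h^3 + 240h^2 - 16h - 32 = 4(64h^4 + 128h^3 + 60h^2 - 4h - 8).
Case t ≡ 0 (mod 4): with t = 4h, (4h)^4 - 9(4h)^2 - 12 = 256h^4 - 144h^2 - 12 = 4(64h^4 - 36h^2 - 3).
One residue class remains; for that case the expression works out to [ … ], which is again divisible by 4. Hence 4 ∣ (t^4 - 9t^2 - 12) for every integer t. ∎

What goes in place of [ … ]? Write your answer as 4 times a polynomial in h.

The residues treated are {3, 2, 0}, so the missing case is t ≡ 1 (mod 4); write t = 4h+1.
Then (4h+1)^4 - 9(4h+1)^2 - 12 = 256h^4 + 256h^3 - 48h^2 - 56h - 20 = 4(64h^4 + 64h^3 - 12h^2 - 14h - 5).

4(64h^4 + 64h^3 - 12h^2 - 14h - 5)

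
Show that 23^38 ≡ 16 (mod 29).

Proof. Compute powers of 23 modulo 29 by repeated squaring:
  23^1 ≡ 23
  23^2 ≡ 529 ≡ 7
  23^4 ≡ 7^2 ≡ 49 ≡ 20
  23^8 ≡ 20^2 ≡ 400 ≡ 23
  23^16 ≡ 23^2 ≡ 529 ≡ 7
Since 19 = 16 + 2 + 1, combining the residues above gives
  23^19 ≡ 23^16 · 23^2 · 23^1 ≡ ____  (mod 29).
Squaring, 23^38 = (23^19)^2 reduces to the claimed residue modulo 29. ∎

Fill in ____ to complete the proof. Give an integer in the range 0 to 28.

23^16 · 23^2 · 23^1 ≡ 7 · 7 · 23 = 1127.
1127 mod 29 = 25, so 23^19 ≡ 25 (mod 29).

25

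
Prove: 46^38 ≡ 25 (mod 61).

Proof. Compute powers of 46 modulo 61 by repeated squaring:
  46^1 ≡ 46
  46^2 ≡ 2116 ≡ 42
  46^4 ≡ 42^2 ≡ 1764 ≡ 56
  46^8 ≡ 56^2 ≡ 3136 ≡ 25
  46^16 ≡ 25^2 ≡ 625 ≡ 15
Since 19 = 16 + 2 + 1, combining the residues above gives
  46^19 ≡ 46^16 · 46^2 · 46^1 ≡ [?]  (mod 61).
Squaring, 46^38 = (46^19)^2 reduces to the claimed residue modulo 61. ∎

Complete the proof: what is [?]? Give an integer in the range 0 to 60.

46^16 · 46^2 · 46^1 ≡ 15 · 42 · 46 = 28980.
28980 mod 61 = 5, so 46^19 ≡ 5 (mod 61).

5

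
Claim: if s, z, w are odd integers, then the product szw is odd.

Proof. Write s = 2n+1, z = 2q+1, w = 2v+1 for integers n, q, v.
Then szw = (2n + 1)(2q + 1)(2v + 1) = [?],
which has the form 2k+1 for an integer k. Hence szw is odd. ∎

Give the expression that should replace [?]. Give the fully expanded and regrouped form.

2(4nqv + 2nq + 2nv + n + 2qv + q + v) + 1

Expanding: (2n + 1)(2q + 1)(2v + 1) = 8nqv + 4nq + 4nv + 2n + 4qv + 2q + 2v + 1.
Every term except the constant is even, so this is 2(4nqv + 2nq + 2nv + n + 2qv + q + v) + 1,
and 4nqv + 2nq + 2nv + n + 2qv + q + v ∈ ℤ gives the required form.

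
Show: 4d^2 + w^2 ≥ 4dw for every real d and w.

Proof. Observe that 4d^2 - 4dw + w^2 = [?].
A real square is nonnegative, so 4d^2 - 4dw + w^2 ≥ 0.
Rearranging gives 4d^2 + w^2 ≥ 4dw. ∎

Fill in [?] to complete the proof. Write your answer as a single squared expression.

4d^2 - 4dw + w^2 is a perfect-square trinomial: the outer terms are (2d)^2 and (w)^2, and the cross term is -2·2d·w.
So 4d^2 - 4dw + w^2 = (2d - w)^2 ≥ 0.

(2d - w)^2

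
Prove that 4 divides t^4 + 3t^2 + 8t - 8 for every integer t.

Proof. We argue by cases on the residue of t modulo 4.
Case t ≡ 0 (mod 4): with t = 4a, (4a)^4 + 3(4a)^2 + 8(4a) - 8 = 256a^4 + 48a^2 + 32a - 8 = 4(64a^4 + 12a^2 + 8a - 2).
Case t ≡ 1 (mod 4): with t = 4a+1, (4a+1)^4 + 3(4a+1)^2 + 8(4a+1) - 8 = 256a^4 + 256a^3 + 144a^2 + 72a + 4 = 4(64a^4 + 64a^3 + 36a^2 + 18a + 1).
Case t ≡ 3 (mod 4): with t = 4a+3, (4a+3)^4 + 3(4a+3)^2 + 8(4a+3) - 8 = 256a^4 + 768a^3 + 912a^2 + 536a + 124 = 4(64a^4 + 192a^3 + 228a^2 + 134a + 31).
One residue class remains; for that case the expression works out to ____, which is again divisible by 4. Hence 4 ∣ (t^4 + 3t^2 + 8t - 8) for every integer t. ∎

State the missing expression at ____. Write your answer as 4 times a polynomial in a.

4(64a^4 + 128a^3 + 108a^2 + 52a + 9)

Only t ≡ 2 (mod 4) is unaccounted for. Put t = 4a+2:
(4a+2)^4 + 3(4a+2)^2 + 8(4a+2) - 8 expands to 256a^4 + 512a^3 + 432a^2 + 208a + 36,
and factoring out 4 leaves 4(64a^4 + 128a^3 + 108a^2 + 52a + 9).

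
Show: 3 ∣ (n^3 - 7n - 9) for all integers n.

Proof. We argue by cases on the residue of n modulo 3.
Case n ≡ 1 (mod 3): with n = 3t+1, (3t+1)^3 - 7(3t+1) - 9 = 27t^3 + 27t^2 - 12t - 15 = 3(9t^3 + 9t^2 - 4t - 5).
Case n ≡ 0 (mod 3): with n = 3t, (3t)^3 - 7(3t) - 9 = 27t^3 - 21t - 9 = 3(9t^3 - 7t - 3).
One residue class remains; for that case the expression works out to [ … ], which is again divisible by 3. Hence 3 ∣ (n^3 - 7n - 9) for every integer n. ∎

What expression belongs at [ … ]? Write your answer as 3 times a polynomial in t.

3(9t^3 + 18t^2 + 5t - 5)

The residues treated are {1, 0}, so the missing case is n ≡ 2 (mod 3); write n = 3t+2.
Then (3t+2)^3 - 7(3t+2) - 9 = 27t^3 + 54t^2 + 15t - 15 = 3(9t^3 + 18t^2 + 5t - 5).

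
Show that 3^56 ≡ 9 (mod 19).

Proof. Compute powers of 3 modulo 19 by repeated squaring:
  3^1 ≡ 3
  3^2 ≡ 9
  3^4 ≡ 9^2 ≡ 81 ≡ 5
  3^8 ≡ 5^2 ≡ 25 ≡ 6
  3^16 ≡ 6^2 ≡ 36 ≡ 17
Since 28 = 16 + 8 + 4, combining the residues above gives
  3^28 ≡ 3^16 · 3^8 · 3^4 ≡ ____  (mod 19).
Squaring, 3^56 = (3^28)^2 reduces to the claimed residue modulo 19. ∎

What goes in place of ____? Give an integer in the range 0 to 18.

16

Multiply the listed residues: 17 · 6 · 5 = 102 → 510.
Reducing modulo 19: 510 = 26·19 + 16, so 3^28 ≡ 16.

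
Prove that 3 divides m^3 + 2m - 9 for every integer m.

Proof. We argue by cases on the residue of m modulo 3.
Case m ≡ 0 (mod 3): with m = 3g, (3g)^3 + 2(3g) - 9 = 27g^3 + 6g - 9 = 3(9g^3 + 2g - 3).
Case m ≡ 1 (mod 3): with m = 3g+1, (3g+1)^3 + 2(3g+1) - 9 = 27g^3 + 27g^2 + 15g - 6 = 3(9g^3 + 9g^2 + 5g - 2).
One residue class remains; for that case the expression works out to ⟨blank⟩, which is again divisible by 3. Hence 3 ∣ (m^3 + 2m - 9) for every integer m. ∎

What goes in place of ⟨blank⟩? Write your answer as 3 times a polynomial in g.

The residues treated are {0, 1}, so the missing case is m ≡ 2 (mod 3); write m = 3g+2.
Then (3g+2)^3 + 2(3g+2) - 9 = 27g^3 + 54g^2 + 42g + 3 = 3(9g^3 + 18g^2 + 14g + 1).

3(9g^3 + 18g^2 + 14g + 1)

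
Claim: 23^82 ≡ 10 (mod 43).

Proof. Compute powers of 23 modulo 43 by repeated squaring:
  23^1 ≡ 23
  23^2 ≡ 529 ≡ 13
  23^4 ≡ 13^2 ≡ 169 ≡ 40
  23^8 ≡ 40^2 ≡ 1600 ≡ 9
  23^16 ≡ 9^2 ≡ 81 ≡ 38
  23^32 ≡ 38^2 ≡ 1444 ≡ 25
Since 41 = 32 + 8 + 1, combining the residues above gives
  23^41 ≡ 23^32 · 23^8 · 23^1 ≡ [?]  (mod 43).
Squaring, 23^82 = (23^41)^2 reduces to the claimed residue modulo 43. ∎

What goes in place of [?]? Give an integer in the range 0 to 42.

Multiply the listed residues: 25 · 9 · 23 = 225 → 5175.
Reducing modulo 43: 5175 = 120·43 + 15, so 23^41 ≡ 15.

15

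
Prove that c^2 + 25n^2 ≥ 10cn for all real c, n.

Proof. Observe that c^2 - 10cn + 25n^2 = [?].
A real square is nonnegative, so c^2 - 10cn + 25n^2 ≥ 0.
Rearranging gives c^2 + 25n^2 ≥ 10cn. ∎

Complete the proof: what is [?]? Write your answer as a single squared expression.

(c - 5n)^2

c^2 - 10cn + 25n^2 is a perfect-square trinomial: the outer terms are (c)^2 and (5n)^2, and the cross term is -2·c·5n.
So c^2 - 10cn + 25n^2 = (c - 5n)^2 ≥ 0.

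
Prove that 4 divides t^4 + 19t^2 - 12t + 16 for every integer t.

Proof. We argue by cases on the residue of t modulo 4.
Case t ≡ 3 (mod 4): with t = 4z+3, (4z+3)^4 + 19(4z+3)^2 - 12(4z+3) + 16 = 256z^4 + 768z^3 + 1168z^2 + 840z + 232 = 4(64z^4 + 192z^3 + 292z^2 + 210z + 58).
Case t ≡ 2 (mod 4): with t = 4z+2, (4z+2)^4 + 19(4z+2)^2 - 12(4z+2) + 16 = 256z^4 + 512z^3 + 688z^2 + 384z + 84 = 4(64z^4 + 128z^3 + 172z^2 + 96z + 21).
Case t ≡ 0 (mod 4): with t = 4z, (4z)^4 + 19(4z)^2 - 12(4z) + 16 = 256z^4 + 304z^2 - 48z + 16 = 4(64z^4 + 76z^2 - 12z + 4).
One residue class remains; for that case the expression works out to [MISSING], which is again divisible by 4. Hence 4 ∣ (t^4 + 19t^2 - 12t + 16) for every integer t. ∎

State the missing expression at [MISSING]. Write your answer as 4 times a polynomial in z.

Only t ≡ 1 (mod 4) is unaccounted for. Put t = 4z+1:
(4z+1)^4 + 19(4z+1)^2 - 12(4z+1) + 16 expands to 256z^4 + 256z^3 + 400z^2 + 120z + 24,
and factoring out 4 leaves 4(64z^4 + 64z^3 + 100z^2 + 30z + 6).

4(64z^4 + 64z^3 + 100z^2 + 30z + 6)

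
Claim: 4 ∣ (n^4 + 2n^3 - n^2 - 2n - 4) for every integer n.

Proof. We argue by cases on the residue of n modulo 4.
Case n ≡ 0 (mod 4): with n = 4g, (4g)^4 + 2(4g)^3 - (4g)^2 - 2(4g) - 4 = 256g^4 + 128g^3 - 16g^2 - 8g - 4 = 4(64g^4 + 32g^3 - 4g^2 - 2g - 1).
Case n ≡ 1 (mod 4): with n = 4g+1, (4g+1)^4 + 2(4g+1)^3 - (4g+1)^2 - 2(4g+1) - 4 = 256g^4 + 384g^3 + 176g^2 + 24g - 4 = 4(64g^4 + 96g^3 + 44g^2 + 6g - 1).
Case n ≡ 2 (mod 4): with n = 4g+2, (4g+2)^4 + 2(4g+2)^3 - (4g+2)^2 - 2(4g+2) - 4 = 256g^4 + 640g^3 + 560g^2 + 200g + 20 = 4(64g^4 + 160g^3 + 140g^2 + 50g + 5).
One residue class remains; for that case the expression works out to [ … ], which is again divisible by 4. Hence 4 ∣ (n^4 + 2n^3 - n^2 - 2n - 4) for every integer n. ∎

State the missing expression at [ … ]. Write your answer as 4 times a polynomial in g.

The residues treated are {0, 1, 2}, so the missing case is n ≡ 3 (mod 4); write n = 4g+3.
Then (4g+3)^4 + 2(4g+3)^3 - (4g+3)^2 - 2(4g+3) - 4 = 256g^4 + 896g^3 + 1136g^2 + 616g + 116 = 4(64g^4 + 224g^3 + 284g^2 + 154g + 29).

4(64g^4 + 224g^3 + 284g^2 + 154g + 29)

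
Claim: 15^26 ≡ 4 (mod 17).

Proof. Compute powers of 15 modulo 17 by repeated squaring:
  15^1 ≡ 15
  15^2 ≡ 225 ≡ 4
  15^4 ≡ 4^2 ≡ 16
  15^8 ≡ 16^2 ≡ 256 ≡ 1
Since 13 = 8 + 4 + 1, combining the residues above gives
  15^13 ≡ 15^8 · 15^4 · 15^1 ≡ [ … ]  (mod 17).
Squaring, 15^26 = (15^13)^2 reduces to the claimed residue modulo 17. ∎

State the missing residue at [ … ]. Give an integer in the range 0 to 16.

2

Multiply the listed residues: 1 · 16 · 15 = 16 → 240.
Reducing modulo 17: 240 = 14·17 + 2, so 15^13 ≡ 2.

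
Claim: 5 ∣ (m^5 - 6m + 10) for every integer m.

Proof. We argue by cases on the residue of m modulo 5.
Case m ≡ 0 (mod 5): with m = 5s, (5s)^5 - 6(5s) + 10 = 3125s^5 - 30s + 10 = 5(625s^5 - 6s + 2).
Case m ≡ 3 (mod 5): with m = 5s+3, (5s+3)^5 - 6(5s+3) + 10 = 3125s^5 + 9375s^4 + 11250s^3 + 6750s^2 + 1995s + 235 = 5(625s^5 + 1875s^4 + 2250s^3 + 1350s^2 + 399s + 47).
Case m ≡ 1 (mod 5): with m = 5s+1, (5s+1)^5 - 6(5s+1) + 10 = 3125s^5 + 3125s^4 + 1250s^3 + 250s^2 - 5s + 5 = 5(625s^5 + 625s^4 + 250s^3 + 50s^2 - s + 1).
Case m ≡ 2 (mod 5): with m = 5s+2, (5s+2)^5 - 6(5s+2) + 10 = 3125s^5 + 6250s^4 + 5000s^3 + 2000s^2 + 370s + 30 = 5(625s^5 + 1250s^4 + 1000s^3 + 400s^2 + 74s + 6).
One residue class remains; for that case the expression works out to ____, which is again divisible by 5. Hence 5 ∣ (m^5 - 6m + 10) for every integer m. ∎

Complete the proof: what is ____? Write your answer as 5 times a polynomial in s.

The residues treated are {0, 3, 1, 2}, so the missing case is m ≡ 4 (mod 5); write m = 5s+4.
Then (5s+4)^5 - 6(5s+4) + 10 = 3125s^5 + 12500s^4 + 20000s^3 + 16000s^2 + 6370s + 1010 = 5(625s^5 + 2500s^4 + 4000s^3 + 3200s^2 + 1274s + 202).

5(625s^5 + 2500s^4 + 4000s^3 + 3200s^2 + 1274s + 202)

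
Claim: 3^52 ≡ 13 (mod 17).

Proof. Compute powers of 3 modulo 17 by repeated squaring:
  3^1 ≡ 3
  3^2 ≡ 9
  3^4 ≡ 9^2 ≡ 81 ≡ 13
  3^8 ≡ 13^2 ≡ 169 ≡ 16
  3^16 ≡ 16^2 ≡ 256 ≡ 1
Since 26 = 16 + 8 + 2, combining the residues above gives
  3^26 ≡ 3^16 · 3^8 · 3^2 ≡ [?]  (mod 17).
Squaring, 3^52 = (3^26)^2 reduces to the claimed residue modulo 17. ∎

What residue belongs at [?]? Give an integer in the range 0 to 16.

8

3^16 · 3^8 · 3^2 ≡ 1 · 16 · 9 = 144.
144 mod 17 = 8, so 3^26 ≡ 8 (mod 17).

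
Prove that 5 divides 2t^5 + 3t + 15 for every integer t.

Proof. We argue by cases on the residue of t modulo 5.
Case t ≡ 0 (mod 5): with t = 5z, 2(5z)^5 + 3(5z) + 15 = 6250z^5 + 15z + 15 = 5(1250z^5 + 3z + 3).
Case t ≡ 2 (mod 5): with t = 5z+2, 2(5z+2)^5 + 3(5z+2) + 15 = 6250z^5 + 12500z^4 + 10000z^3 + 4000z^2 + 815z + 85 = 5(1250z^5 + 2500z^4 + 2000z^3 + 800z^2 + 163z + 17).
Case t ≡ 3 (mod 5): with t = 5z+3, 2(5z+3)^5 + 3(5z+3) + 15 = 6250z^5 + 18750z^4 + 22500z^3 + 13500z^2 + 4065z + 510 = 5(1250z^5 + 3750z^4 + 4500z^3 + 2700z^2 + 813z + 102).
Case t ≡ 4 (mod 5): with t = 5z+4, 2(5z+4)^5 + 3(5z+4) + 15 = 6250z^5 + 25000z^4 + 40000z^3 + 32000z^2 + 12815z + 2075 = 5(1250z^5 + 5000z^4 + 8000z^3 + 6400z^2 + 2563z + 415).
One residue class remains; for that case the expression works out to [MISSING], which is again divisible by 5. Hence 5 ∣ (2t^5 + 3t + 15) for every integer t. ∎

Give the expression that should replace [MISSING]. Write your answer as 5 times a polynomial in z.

5(1250z^5 + 1250z^4 + 500z^3 + 100z^2 + 13z + 4)

Only t ≡ 1 (mod 5) is unaccounted for. Put t = 5z+1:
2(5z+1)^5 + 3(5z+1) + 15 expands to 6250z^5 + 6250z^4 + 2500z^3 + 500z^2 + 65z + 20,
and factoring out 5 leaves 5(1250z^5 + 1250z^4 + 500z^3 + 100z^2 + 13z + 4).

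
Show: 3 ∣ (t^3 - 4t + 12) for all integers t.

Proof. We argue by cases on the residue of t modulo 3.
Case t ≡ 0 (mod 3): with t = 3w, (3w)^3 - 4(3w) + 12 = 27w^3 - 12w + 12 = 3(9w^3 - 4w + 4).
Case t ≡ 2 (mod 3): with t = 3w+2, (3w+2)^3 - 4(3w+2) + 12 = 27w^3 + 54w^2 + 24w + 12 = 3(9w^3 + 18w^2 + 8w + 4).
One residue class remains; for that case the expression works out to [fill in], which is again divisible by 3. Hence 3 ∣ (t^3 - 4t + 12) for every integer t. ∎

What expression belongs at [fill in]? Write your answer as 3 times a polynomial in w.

3(9w^3 + 9w^2 - w + 3)

The residues treated are {0, 2}, so the missing case is t ≡ 1 (mod 3); write t = 3w+1.
Then (3w+1)^3 - 4(3w+1) + 12 = 27w^3 + 27w^2 - 3w + 9 = 3(9w^3 + 9w^2 - w + 3).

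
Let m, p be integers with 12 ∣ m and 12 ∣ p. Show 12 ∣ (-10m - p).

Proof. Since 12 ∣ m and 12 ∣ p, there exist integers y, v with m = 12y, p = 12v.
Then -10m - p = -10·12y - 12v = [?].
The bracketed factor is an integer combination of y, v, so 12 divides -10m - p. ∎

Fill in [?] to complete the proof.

12(-v - 10y)

Pull the common 12 out of every term: -10·12y - 12v = 12(-v - 10y).
-v - 10y is an integer, which exhibits the divisibility.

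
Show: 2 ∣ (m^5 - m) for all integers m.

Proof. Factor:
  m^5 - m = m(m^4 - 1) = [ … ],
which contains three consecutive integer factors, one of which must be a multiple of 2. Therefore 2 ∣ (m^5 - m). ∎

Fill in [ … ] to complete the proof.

m^4 - 1 = (m^2 - 1)(m^2 + 1), and m^2 - 1 = (m-1)(m+1).
So m(m^4 - 1) = (m - 1)m(m + 1)(m^2 + 1).

(m - 1)m(m + 1)(m^2 + 1)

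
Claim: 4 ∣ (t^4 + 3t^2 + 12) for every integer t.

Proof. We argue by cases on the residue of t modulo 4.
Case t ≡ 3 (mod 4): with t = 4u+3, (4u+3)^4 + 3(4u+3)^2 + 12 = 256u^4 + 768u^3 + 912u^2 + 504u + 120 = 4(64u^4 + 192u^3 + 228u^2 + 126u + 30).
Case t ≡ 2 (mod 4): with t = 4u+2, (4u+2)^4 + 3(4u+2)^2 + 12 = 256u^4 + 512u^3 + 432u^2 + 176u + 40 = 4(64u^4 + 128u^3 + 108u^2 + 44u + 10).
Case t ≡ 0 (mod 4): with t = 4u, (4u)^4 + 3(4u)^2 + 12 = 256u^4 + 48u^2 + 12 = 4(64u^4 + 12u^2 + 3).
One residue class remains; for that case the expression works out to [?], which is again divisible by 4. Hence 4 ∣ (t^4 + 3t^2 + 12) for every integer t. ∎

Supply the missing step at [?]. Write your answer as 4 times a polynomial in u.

4(64u^4 + 64u^3 + 36u^2 + 10u + 4)

The residues treated are {3, 2, 0}, so the missing case is t ≡ 1 (mod 4); write t = 4u+1.
Then (4u+1)^4 + 3(4u+1)^2 + 12 = 256u^4 + 256u^3 + 144u^2 + 40u + 16 = 4(64u^4 + 64u^3 + 36u^2 + 10u + 4).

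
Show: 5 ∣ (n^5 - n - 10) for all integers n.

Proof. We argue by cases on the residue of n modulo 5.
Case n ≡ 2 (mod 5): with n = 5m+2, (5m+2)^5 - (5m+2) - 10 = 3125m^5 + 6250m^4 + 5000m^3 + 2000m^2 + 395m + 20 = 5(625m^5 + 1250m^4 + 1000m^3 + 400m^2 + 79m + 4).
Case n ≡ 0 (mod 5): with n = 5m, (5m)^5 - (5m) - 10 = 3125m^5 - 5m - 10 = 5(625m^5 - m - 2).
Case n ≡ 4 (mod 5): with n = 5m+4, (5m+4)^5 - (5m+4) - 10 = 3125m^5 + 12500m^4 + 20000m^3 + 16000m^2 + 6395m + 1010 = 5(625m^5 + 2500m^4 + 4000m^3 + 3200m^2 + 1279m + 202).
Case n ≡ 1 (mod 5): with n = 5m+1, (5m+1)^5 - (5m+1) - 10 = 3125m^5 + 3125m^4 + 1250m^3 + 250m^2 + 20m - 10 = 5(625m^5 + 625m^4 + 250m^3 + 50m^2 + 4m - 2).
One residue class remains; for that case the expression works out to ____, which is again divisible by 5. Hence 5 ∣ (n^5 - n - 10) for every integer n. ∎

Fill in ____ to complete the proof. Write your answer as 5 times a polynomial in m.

5(625m^5 + 1875m^4 + 2250m^3 + 1350m^2 + 404m + 46)

The residues treated are {2, 0, 4, 1}, so the missing case is n ≡ 3 (mod 5); write n = 5m+3.
Then (5m+3)^5 - (5m+3) - 10 = 3125m^5 + 9375m^4 + 11250m^3 + 6750m^2 + 2020m + 230 = 5(625m^5 + 1875m^4 + 2250m^3 + 1350m^2 + 404m + 46).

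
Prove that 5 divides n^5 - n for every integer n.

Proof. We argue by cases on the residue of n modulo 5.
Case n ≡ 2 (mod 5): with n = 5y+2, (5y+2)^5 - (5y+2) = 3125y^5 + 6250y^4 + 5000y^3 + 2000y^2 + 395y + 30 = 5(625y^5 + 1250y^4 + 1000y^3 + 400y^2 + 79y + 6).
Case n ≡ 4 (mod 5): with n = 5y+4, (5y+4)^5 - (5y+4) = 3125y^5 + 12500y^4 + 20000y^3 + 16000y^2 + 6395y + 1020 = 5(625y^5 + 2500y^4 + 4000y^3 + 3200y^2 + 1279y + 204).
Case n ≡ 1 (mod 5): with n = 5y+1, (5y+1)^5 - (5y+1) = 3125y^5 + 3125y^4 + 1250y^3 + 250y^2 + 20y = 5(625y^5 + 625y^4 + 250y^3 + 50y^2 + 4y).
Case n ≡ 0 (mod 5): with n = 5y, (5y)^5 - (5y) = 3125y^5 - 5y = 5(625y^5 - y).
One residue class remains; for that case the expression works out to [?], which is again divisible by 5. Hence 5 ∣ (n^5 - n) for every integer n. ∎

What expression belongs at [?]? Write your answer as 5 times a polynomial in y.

5(625y^5 + 1875y^4 + 2250y^3 + 1350y^2 + 404y + 48)

The residues treated are {2, 4, 1, 0}, so the missing case is n ≡ 3 (mod 5); write n = 5y+3.
Then (5y+3)^5 - (5y+3) = 3125y^5 + 9375y^4 + 11250y^3 + 6750y^2 + 2020y + 240 = 5(625y^5 + 1875y^4 + 2250y^3 + 1350y^2 + 404y + 48).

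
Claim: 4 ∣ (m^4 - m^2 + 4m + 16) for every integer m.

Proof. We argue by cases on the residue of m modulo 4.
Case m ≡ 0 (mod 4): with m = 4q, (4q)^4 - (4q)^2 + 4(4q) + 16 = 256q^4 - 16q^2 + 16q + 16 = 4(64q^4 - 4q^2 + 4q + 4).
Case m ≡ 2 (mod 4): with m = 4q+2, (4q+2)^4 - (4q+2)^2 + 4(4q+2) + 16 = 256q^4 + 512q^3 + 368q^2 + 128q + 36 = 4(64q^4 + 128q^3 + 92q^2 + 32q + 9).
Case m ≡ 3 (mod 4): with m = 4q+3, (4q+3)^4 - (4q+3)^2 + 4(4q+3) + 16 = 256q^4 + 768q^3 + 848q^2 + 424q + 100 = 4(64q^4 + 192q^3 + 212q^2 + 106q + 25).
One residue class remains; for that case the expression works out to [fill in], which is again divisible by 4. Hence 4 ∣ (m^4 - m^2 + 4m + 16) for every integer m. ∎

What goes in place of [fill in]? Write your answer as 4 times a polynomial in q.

Only m ≡ 1 (mod 4) is unaccounted for. Put m = 4q+1:
(4q+1)^4 - (4q+1)^2 + 4(4q+1) + 16 expands to 256q^4 + 256q^3 + 80q^2 + 24q + 20,
and factoring out 4 leaves 4(64q^4 + 64q^3 + 20q^2 + 6q + 5).

4(64q^4 + 64q^3 + 20q^2 + 6q + 5)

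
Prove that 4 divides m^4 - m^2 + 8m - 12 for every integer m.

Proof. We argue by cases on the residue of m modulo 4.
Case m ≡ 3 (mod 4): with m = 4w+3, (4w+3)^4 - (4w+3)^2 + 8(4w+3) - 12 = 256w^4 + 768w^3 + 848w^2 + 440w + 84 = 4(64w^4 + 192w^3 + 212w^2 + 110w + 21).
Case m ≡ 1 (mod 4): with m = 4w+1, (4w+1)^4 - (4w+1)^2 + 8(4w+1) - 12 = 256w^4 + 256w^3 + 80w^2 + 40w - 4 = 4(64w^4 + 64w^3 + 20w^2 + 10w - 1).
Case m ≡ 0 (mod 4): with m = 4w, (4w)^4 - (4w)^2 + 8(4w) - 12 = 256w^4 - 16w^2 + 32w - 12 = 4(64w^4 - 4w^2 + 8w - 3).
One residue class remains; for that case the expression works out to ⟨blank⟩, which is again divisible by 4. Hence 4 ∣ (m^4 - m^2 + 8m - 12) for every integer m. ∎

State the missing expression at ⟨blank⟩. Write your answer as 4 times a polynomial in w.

4(64w^4 + 128w^3 + 92w^2 + 36w + 4)

Only m ≡ 2 (mod 4) is unaccounted for. Put m = 4w+2:
(4w+2)^4 - (4w+2)^2 + 8(4w+2) - 12 expands to 256w^4 + 512w^3 + 368w^2 + 144w + 16,
and factoring out 4 leaves 4(64w^4 + 128w^3 + 92w^2 + 36w + 4).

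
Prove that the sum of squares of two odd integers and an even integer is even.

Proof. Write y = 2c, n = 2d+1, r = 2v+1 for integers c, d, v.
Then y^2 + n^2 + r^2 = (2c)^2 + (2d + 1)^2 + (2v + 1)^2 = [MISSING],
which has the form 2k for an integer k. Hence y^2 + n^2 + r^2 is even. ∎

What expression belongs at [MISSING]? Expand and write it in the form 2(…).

Expanding: (2c)^2 + (2d + 1)^2 + (2v + 1)^2 = 4c^2 + 4d^2 + 4d + 4v^2 + 4v + 2.
Every term is even; pulling out the factor of 2 gives 2(2c^2 + 2d^2 + 2d + 2v^2 + 2v + 1).

2(2c^2 + 2d^2 + 2d + 2v^2 + 2v + 1)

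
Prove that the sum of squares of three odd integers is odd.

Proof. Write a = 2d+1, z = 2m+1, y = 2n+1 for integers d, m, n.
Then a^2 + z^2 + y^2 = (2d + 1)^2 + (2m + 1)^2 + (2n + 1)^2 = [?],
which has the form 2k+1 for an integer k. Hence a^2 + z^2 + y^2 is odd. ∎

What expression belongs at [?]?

(2d + 1)^2 + (2m + 1)^2 + (2n + 1)^2 = 4d^2 + 4d + 4m^2 + 4m + 4n^2 + 4n + 3
= 2(2d^2 + 2d + 2m^2 + 2m + 2n^2 + 2n + 1) + 1.
Since 2d^2 + 2d + 2m^2 + 2m + 2n^2 + 2n + 1 is an integer, the sum of squares is of the form 2k+1 for an integer k.

2(2d^2 + 2d + 2m^2 + 2m + 2n^2 + 2n + 1) + 1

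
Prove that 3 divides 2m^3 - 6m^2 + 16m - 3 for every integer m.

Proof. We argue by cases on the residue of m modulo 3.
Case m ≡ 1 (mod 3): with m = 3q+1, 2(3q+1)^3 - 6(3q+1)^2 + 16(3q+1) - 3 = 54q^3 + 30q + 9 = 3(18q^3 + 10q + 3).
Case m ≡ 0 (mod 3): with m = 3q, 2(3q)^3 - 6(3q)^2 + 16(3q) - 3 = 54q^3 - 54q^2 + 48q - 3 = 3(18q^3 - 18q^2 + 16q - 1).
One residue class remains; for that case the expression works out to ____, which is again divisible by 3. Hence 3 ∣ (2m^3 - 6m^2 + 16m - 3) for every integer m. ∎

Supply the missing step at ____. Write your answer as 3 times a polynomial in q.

3(18q^3 + 18q^2 + 16q + 7)

The residues treated are {1, 0}, so the missing case is m ≡ 2 (mod 3); write m = 3q+2.
Then 2(3q+2)^3 - 6(3q+2)^2 + 16(3q+2) - 3 = 54q^3 + 54q^2 + 48q + 21 = 3(18q^3 + 18q^2 + 16q + 7).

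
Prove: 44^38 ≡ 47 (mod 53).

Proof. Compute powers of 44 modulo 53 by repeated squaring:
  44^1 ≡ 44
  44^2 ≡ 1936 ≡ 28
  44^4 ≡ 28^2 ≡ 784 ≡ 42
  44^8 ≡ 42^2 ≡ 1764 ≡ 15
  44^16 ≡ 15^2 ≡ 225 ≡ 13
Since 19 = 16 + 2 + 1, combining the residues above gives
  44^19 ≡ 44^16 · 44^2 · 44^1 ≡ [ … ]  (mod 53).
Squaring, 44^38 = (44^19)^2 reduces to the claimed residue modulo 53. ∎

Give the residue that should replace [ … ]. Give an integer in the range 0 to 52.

Multiply the listed residues: 13 · 28 · 44 = 364 → 16016.
Reducing modulo 53: 16016 = 302·53 + 10, so 44^19 ≡ 10.

10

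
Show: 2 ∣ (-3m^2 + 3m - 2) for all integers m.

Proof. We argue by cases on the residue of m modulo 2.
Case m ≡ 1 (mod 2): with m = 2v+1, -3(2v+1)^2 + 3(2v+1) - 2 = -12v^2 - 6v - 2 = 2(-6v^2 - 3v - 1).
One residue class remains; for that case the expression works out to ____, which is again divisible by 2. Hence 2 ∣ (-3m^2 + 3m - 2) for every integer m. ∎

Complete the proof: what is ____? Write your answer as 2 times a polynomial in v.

2(-6v^2 + 3v - 1)

Only m ≡ 0 (mod 2) is unaccounted for. Put m = 2v:
-3(2v)^2 + 3(2v) - 2 expands to -12v^2 + 6v - 2,
and factoring out 2 leaves 2(-6v^2 + 3v - 1).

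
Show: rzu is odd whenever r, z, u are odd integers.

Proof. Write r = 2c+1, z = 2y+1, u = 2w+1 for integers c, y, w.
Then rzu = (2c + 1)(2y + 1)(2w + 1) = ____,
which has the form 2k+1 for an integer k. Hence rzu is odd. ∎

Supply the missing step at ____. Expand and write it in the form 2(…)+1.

2(4cwy + 2cw + 2cy + c + 2wy + w + y) + 1

Expanding: (2c + 1)(2y + 1)(2w + 1) = 8cwy + 4cw + 4cy + 2c + 4wy + 2w + 2y + 1.
Every term except the constant is even, so this is 2(4cwy + 2cw + 2cy + c + 2wy + w + y) + 1,
and 4cwy + 2cw + 2cy + c + 2wy + w + y ∈ ℤ gives the required form.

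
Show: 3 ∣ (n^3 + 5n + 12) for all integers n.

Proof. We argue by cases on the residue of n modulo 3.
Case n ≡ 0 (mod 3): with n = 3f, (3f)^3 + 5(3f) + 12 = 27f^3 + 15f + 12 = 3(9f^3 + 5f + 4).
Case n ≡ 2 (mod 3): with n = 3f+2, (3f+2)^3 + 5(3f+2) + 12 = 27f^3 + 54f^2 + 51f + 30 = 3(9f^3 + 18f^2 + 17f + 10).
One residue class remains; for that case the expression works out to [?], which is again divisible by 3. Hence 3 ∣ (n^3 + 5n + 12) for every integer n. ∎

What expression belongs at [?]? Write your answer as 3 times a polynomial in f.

3(9f^3 + 9f^2 + 8f + 6)

The residues treated are {0, 2}, so the missing case is n ≡ 1 (mod 3); write n = 3f+1.
Then (3f+1)^3 + 5(3f+1) + 12 = 27f^3 + 27f^2 + 24f + 18 = 3(9f^3 + 9f^2 + 8f + 6).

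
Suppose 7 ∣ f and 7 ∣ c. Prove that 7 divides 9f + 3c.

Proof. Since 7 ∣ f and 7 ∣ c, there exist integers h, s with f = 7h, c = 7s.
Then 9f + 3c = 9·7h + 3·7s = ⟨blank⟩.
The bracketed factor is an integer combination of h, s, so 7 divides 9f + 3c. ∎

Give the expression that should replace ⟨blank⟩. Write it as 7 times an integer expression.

7(9h + 3s)

Each term has a factor of 7: 9·7h + 3·7s = 7·(9h + 3s).
Since 9h + 3s is an integer, 7 ∣ (9f + 3c).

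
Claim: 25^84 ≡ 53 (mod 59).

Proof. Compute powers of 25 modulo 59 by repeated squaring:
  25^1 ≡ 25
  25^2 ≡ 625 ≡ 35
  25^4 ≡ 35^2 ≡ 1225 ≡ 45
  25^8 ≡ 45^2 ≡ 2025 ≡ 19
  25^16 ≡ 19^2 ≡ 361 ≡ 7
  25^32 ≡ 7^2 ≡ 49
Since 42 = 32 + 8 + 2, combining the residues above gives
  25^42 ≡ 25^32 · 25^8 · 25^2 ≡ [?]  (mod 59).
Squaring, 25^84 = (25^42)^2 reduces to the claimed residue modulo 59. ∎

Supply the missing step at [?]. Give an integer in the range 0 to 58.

Multiply the listed residues: 49 · 19 · 35 = 931 → 32585.
Reducing modulo 59: 32585 = 552·59 + 17, so 25^42 ≡ 17.

17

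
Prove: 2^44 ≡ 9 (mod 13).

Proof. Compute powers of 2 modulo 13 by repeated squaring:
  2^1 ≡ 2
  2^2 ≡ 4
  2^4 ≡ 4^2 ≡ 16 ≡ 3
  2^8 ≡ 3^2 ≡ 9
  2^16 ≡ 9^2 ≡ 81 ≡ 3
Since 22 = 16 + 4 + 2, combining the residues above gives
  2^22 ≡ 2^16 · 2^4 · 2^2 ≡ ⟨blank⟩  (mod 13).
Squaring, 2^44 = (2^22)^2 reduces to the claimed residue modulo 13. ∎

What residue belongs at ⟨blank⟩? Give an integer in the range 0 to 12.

2^16 · 2^4 · 2^2 ≡ 3 · 3 · 4 = 36.
36 mod 13 = 10, so 2^22 ≡ 10 (mod 13).

10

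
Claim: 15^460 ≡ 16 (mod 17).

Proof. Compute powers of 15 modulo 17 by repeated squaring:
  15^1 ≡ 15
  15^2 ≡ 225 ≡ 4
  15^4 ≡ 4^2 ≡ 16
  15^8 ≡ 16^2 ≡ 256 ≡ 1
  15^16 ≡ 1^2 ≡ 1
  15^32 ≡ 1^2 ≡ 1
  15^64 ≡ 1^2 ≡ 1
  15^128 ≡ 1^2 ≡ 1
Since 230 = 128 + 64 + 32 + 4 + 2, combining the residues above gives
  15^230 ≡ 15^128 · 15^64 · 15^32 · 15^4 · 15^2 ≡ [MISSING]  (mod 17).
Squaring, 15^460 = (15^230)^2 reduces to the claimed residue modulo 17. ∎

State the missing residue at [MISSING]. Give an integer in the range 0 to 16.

13

15^128 · 15^64 · 15^32 · 15^4 · 15^2 ≡ 1 · 1 · 1 · 16 · 4 = 64.
64 mod 17 = 13, so 15^230 ≡ 13 (mod 17).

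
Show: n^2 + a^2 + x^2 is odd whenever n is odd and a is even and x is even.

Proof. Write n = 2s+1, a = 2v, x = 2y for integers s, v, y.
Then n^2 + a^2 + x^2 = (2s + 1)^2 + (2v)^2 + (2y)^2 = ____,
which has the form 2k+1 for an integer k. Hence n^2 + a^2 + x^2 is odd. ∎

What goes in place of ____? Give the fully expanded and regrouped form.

2(2s^2 + 2s + 2v^2 + 2y^2) + 1

Expanding: (2s + 1)^2 + (2v)^2 + (2y)^2 = 4s^2 + 4s + 4v^2 + 4y^2 + 1.
Every term except the constant is even, so this is 2(2s^2 + 2s + 2v^2 + 2y^2) + 1,
and 2s^2 + 2s + 2v^2 + 2y^2 ∈ ℤ gives the required form.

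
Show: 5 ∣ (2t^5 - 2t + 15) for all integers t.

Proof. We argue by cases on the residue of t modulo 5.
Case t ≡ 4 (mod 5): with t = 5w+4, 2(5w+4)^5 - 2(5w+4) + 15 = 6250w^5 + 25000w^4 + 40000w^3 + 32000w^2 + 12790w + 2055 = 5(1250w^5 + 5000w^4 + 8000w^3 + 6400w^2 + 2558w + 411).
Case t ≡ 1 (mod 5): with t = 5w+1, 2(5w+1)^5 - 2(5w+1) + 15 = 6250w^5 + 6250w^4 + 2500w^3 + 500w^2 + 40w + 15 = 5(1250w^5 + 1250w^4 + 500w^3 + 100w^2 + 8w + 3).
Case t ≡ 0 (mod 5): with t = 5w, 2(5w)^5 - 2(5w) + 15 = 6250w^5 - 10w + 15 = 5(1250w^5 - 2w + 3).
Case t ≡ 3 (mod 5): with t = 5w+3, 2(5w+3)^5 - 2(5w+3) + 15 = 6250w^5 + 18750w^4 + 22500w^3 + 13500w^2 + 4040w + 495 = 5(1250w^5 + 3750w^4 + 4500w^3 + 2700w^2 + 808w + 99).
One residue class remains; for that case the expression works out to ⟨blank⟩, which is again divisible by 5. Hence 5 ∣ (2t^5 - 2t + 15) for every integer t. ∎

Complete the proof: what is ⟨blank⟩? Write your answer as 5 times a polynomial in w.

The residues treated are {4, 1, 0, 3}, so the missing case is t ≡ 2 (mod 5); write t = 5w+2.
Then 2(5w+2)^5 - 2(5w+2) + 15 = 6250w^5 + 12500w^4 + 10000w^3 + 4000w^2 + 790w + 75 = 5(1250w^5 + 2500w^4 + 2000w^3 + 800w^2 + 158w + 15).

5(1250w^5 + 2500w^4 + 2000w^3 + 800w^2 + 158w + 15)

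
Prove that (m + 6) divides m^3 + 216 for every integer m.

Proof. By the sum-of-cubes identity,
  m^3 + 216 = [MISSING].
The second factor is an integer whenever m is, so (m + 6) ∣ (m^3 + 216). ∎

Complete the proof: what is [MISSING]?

(m + 6)(m^2 - 6m + 36)

Polynomial division of m^3 + 216 by m + 6 leaves remainder 0 and quotient m^2 - 6m + 36.
Hence m^3 + 216 = (m + 6)(m^2 - 6m + 36).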